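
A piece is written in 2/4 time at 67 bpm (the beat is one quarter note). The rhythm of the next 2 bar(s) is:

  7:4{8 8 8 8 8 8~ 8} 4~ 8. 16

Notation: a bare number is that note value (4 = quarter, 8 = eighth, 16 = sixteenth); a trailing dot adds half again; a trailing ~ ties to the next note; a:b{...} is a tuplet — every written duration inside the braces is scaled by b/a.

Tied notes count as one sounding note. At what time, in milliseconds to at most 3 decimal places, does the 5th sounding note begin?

note 5 onset = 8/7b = 1023.454ms

1. 0.0ms @ 0 + 255.864ms (2/7)
2. 255.864ms @ 2/7 + 255.864ms (2/7)
3. 511.727ms @ 4/7 + 255.864ms (2/7)
4. 767.591ms @ 6/7 + 255.864ms (2/7)
5. 1023.454ms @ 8/7 + 255.864ms (2/7)
6. 1279.318ms @ 10/7 + 511.727ms (4/7)
7. 1791.045ms @ 2 + 1567.164ms (7/4)
8. 3358.209ms @ 15/4 + 223.881ms (1/4)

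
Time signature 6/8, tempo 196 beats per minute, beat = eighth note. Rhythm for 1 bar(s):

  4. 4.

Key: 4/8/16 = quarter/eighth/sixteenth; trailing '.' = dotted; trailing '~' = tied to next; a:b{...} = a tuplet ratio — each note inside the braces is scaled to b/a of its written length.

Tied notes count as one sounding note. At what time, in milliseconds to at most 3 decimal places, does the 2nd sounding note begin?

note 2 onset = 3b = 918.367ms

1. 0.0ms @ 0 + 918.367ms (3)
2. 918.367ms @ 3 + 918.367ms (3)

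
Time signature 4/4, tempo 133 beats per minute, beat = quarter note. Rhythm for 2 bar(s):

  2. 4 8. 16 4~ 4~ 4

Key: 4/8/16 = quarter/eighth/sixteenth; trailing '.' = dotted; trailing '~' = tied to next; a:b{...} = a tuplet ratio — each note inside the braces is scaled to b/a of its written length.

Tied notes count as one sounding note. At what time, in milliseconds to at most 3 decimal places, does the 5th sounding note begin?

note 5 onset = 5b = 2255.639ms

1. 0.0ms @ 0 + 1353.383ms (3)
2. 1353.383ms @ 3 + 451.128ms (1)
3. 1804.511ms @ 4 + 338.346ms (3/4)
4. 2142.857ms @ 19/4 + 112.782ms (1/4)
5. 2255.639ms @ 5 + 1353.383ms (3)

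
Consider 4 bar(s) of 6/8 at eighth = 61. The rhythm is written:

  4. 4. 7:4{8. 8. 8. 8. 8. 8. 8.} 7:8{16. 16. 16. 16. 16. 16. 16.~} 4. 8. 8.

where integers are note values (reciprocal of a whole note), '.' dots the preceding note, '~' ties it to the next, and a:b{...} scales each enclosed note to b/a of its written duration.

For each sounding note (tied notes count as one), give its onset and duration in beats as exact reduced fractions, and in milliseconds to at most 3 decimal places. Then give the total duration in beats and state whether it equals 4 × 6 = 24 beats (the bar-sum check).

1) 0.0ms=0b +2950.82ms=3b
2) 2950.82ms=3b +2950.82ms=3b
3) 5901.639ms=6b +843.091ms=6/7b
4) 6744.731ms=48/7b +843.091ms=6/7b
5) 7587.822ms=54/7b +843.091ms=6/7b
6) 8430.913ms=60/7b +843.091ms=6/7b
7) 9274.005ms=66/7b +843.091ms=6/7b
8) 10117.096ms=72/7b +843.091ms=6/7b
9) 10960.187ms=78/7b +843.091ms=6/7b
10) 11803.279ms=12b +843.091ms=6/7b
11) 12646.37ms=90/7b +843.091ms=6/7b
12) 13489.461ms=96/7b +843.091ms=6/7b
13) 14332.553ms=102/7b +843.091ms=6/7b
14) 15175.644ms=108/7b +843.091ms=6/7b
15) 16018.735ms=114/7b +843.091ms=6/7b
16) 16861.827ms=120/7b +3793.911ms=27/7b
17) 20655.738ms=21b +1475.41ms=3/2b
18) 22131.148ms=45/2b +1475.41ms=3/2b
Σ=24b of 24 (61bpm 6/8) — PASS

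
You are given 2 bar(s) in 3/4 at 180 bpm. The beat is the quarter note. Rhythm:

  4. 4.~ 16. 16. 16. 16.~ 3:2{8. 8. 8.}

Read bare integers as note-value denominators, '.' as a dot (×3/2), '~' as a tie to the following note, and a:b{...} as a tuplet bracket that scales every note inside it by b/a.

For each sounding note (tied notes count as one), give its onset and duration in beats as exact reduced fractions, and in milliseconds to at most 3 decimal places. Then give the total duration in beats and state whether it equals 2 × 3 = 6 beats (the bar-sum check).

1) 0.0ms=0b +500.0ms=3/2b
2) 500.0ms=3/2b +625.0ms=15/8b
3) 1125.0ms=27/8b +125.0ms=3/8b
4) 1250.0ms=15/4b +125.0ms=3/8b
5) 1375.0ms=33/8b +291.667ms=7/8b
6) 1666.667ms=5b +166.667ms=1/2b
7) 1833.333ms=11/2b +166.667ms=1/2b
Σ=6b of 6 (180bpm 3/4) — PASS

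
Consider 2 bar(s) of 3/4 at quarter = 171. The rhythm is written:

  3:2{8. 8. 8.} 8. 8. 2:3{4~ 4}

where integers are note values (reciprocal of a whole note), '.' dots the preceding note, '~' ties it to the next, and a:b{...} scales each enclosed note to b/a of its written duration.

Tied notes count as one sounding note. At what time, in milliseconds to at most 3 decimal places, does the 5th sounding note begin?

1. 0.0ms @ 0 + 175.439ms (1/2)
2. 175.439ms @ 1/2 + 175.439ms (1/2)
3. 350.877ms @ 1 + 175.439ms (1/2)
4. 526.316ms @ 3/2 + 263.158ms (3/4)
5. 789.474ms @ 9/4 + 263.158ms (3/4)
6. 1052.632ms @ 3 + 1052.632ms (3)

note 5 onset = 9/4b = 789.474ms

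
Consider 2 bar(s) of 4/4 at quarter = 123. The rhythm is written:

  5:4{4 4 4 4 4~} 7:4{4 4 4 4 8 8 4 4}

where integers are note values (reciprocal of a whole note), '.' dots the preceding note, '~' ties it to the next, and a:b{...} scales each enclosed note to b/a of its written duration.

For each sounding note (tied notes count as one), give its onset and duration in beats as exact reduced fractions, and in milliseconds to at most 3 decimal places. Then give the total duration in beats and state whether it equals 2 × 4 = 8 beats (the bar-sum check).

1) 0.0ms=0b +390.244ms=4/5b
2) 390.244ms=4/5b +390.244ms=4/5b
3) 780.488ms=8/5b +390.244ms=4/5b
4) 1170.732ms=12/5b +390.244ms=4/5b
5) 1560.976ms=16/5b +668.99ms=48/35b
6) 2229.965ms=32/7b +278.746ms=4/7b
7) 2508.711ms=36/7b +278.746ms=4/7b
8) 2787.456ms=40/7b +278.746ms=4/7b
9) 3066.202ms=44/7b +139.373ms=2/7b
10) 3205.575ms=46/7b +139.373ms=2/7b
11) 3344.948ms=48/7b +278.746ms=4/7b
12) 3623.693ms=52/7b +278.746ms=4/7b
Σ=8b of 8 (123bpm 4/4) — PASS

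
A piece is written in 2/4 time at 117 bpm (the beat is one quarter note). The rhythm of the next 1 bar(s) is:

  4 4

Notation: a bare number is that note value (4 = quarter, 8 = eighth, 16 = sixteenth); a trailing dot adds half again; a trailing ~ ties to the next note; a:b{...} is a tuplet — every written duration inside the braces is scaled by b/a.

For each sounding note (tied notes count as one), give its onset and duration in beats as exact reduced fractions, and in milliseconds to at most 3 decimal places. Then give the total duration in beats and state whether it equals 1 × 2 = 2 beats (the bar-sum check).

1) 0.0ms=0b +512.821ms=1b
2) 512.821ms=1b +512.821ms=1b
Σ=2b of 2 (117bpm 2/4) — PASS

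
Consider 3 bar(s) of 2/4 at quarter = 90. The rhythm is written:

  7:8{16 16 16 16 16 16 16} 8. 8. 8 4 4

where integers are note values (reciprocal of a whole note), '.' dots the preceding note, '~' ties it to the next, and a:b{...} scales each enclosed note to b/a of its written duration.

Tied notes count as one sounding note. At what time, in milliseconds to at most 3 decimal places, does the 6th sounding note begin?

1. 0.0ms @ 0 + 190.476ms (2/7)
2. 190.476ms @ 2/7 + 190.476ms (2/7)
3. 380.952ms @ 4/7 + 190.476ms (2/7)
4. 571.429ms @ 6/7 + 190.476ms (2/7)
5. 761.905ms @ 8/7 + 190.476ms (2/7)
6. 952.381ms @ 10/7 + 190.476ms (2/7)
7. 1142.857ms @ 12/7 + 190.476ms (2/7)
8. 1333.333ms @ 2 + 500.0ms (3/4)
9. 1833.333ms @ 11/4 + 500.0ms (3/4)
10. 2333.333ms @ 7/2 + 333.333ms (1/2)
11. 2666.667ms @ 4 + 666.667ms (1)
12. 3333.333ms @ 5 + 666.667ms (1)

note 6 onset = 10/7b = 952.381ms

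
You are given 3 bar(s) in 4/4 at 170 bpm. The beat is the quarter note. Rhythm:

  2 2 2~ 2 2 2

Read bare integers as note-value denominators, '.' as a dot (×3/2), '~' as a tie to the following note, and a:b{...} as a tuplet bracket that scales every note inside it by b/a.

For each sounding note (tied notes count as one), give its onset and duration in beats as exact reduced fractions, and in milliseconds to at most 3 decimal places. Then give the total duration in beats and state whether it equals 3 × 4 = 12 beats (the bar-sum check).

1) 0.0ms=0b +705.882ms=2b
2) 705.882ms=2b +705.882ms=2b
3) 1411.765ms=4b +1411.765ms=4b
4) 2823.529ms=8b +705.882ms=2b
5) 3529.412ms=10b +705.882ms=2b
Σ=12b of 12 (170bpm 4/4) — PASS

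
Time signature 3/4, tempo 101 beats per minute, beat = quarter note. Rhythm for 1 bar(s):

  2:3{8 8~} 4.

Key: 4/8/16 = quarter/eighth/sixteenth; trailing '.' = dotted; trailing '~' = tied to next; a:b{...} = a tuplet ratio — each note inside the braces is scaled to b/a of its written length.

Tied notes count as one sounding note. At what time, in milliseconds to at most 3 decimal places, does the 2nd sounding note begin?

1. 0.0ms @ 0 + 445.545ms (3/4)
2. 445.545ms @ 3/4 + 1336.634ms (9/4)

note 2 onset = 3/4b = 445.545ms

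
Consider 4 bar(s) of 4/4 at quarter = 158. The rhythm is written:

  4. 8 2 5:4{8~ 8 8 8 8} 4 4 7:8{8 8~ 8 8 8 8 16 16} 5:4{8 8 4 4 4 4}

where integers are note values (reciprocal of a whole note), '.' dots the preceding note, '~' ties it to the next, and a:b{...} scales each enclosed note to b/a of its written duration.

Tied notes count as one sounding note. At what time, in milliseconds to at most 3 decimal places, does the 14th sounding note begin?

1. 0.0ms @ 0 + 569.62ms (3/2)
2. 569.62ms @ 3/2 + 189.873ms (1/2)
3. 759.494ms @ 2 + 759.494ms (2)
4. 1518.987ms @ 4 + 303.797ms (4/5)
5. 1822.785ms @ 24/5 + 151.899ms (2/5)
6. 1974.684ms @ 26/5 + 151.899ms (2/5)
7. 2126.582ms @ 28/5 + 151.899ms (2/5)
8. 2278.481ms @ 6 + 379.747ms (1)
9. 2658.228ms @ 7 + 379.747ms (1)
10. 3037.975ms @ 8 + 216.998ms (4/7)
11. 3254.973ms @ 60/7 + 433.996ms (8/7)
12. 3688.969ms @ 68/7 + 216.998ms (4/7)
13. 3905.967ms @ 72/7 + 216.998ms (4/7)
14. 4122.966ms @ 76/7 + 216.998ms (4/7)
15. 4339.964ms @ 80/7 + 108.499ms (2/7)
16. 4448.463ms @ 82/7 + 108.499ms (2/7)
17. 4556.962ms @ 12 + 151.899ms (2/5)
18. 4708.861ms @ 62/5 + 151.899ms (2/5)
19. 4860.759ms @ 64/5 + 303.797ms (4/5)
20. 5164.557ms @ 68/5 + 303.797ms (4/5)
21. 5468.354ms @ 72/5 + 303.797ms (4/5)
22. 5772.152ms @ 76/5 + 303.797ms (4/5)

note 14 onset = 76/7b = 4122.966ms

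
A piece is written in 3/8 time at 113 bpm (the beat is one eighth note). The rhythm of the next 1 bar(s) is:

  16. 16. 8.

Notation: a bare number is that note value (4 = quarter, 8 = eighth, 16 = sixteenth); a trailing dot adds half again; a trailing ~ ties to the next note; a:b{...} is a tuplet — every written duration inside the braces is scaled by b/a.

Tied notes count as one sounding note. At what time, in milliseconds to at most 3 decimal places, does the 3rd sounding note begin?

1. 0.0ms @ 0 + 398.23ms (3/4)
2. 398.23ms @ 3/4 + 398.23ms (3/4)
3. 796.46ms @ 3/2 + 796.46ms (3/2)

note 3 onset = 3/2b = 796.46ms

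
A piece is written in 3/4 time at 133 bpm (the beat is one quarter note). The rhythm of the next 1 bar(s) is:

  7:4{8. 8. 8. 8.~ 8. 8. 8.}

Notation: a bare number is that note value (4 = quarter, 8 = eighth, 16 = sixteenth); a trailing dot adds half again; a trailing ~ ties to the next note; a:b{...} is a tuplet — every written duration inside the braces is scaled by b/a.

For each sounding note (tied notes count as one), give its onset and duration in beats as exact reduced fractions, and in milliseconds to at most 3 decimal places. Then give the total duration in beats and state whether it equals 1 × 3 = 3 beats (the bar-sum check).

1) 0.0ms=0b +193.34ms=3/7b
2) 193.34ms=3/7b +193.34ms=3/7b
3) 386.681ms=6/7b +193.34ms=3/7b
4) 580.021ms=9/7b +386.681ms=6/7b
5) 966.702ms=15/7b +193.34ms=3/7b
6) 1160.043ms=18/7b +193.34ms=3/7b
Σ=3b of 3 (133bpm 3/4) — PASS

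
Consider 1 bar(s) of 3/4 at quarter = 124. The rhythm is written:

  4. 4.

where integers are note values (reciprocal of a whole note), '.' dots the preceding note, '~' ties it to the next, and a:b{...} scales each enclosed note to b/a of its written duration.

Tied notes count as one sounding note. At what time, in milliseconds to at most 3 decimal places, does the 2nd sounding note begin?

note 2 onset = 3/2b = 725.806ms

1. 0.0ms @ 0 + 725.806ms (3/2)
2. 725.806ms @ 3/2 + 725.806ms (3/2)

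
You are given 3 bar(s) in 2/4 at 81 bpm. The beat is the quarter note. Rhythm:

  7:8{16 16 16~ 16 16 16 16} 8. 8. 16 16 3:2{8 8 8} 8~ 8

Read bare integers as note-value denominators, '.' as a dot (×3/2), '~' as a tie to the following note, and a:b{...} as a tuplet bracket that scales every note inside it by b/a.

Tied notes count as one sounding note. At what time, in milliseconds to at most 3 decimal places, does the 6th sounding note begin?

1. 0.0ms @ 0 + 211.64ms (2/7)
2. 211.64ms @ 2/7 + 211.64ms (2/7)
3. 423.28ms @ 4/7 + 423.28ms (4/7)
4. 846.561ms @ 8/7 + 211.64ms (2/7)
5. 1058.201ms @ 10/7 + 211.64ms (2/7)
6. 1269.841ms @ 12/7 + 211.64ms (2/7)
7. 1481.481ms @ 2 + 555.556ms (3/4)
8. 2037.037ms @ 11/4 + 555.556ms (3/4)
9. 2592.593ms @ 7/2 + 185.185ms (1/4)
10. 2777.778ms @ 15/4 + 185.185ms (1/4)
11. 2962.963ms @ 4 + 246.914ms (1/3)
12. 3209.877ms @ 13/3 + 246.914ms (1/3)
13. 3456.79ms @ 14/3 + 246.914ms (1/3)
14. 3703.704ms @ 5 + 740.741ms (1)

note 6 onset = 12/7b = 1269.841ms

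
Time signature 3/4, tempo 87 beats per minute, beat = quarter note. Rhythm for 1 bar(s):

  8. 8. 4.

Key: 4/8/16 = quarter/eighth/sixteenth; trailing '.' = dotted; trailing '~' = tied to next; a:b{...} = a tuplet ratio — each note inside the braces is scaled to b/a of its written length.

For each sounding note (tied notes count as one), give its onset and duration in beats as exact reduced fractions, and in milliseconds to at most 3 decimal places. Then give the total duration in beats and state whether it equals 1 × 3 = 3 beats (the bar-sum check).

1) 0.0ms=0b +517.241ms=3/4b
2) 517.241ms=3/4b +517.241ms=3/4b
3) 1034.483ms=3/2b +1034.483ms=3/2b
Σ=3b of 3 (87bpm 3/4) — PASS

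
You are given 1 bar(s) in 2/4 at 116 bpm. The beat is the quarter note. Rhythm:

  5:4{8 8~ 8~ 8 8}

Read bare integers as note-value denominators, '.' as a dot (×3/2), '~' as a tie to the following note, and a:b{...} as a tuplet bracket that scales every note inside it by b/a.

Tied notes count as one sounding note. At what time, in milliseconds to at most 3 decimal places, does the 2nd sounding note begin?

1. 0.0ms @ 0 + 206.897ms (2/5)
2. 206.897ms @ 2/5 + 620.69ms (6/5)
3. 827.586ms @ 8/5 + 206.897ms (2/5)

note 2 onset = 2/5b = 206.897ms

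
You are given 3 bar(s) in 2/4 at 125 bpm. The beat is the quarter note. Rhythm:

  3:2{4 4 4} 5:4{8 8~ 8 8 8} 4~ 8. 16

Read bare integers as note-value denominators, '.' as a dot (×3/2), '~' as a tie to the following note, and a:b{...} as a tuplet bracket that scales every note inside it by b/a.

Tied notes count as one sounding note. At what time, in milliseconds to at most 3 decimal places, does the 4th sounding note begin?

1. 0.0ms @ 0 + 320.0ms (2/3)
2. 320.0ms @ 2/3 + 320.0ms (2/3)
3. 640.0ms @ 4/3 + 320.0ms (2/3)
4. 960.0ms @ 2 + 192.0ms (2/5)
5. 1152.0ms @ 12/5 + 384.0ms (4/5)
6. 1536.0ms @ 16/5 + 192.0ms (2/5)
7. 1728.0ms @ 18/5 + 192.0ms (2/5)
8. 1920.0ms @ 4 + 840.0ms (7/4)
9. 2760.0ms @ 23/4 + 120.0ms (1/4)

note 4 onset = 2b = 960.0ms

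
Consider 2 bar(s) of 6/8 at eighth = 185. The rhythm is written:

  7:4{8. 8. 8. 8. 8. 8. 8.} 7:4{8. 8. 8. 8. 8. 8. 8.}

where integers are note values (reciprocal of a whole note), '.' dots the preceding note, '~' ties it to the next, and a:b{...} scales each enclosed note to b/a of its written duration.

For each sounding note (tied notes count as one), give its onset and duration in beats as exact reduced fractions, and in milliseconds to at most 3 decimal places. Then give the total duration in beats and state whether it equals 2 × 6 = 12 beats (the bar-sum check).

1) 0.0ms=0b +277.992ms=6/7b
2) 277.992ms=6/7b +277.992ms=6/7b
3) 555.985ms=12/7b +277.992ms=6/7b
4) 833.977ms=18/7b +277.992ms=6/7b
5) 1111.969ms=24/7b +277.992ms=6/7b
6) 1389.961ms=30/7b +277.992ms=6/7b
7) 1667.954ms=36/7b +277.992ms=6/7b
8) 1945.946ms=6b +277.992ms=6/7b
9) 2223.938ms=48/7b +277.992ms=6/7b
10) 2501.931ms=54/7b +277.992ms=6/7b
11) 2779.923ms=60/7b +277.992ms=6/7b
12) 3057.915ms=66/7b +277.992ms=6/7b
13) 3335.907ms=72/7b +277.992ms=6/7b
14) 3613.9ms=78/7b +277.992ms=6/7b
Σ=12b of 12 (185bpm 6/8) — PASS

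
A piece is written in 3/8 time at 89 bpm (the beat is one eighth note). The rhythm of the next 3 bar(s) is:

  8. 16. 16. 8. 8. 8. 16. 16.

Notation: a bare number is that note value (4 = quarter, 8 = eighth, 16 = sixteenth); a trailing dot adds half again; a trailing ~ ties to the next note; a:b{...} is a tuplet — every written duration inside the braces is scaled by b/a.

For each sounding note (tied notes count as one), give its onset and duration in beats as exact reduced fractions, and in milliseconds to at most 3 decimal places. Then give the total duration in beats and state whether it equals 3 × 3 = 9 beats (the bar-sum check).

1) 0.0ms=0b +1011.236ms=3/2b
2) 1011.236ms=3/2b +505.618ms=3/4b
3) 1516.854ms=9/4b +505.618ms=3/4b
4) 2022.472ms=3b +1011.236ms=3/2b
5) 3033.708ms=9/2b +1011.236ms=3/2b
6) 4044.944ms=6b +1011.236ms=3/2b
7) 5056.18ms=15/2b +505.618ms=3/4b
8) 5561.798ms=33/4b +505.618ms=3/4b
Σ=9b of 9 (89bpm 3/8) — PASS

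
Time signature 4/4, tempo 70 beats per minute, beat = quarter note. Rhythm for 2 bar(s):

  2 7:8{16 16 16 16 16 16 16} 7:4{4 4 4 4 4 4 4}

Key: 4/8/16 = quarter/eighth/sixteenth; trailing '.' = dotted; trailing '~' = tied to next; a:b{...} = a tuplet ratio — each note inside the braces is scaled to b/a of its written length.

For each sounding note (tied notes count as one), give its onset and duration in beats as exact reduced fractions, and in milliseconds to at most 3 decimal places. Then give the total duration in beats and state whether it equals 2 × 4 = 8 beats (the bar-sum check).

1) 0.0ms=0b +1714.286ms=2b
2) 1714.286ms=2b +244.898ms=2/7b
3) 1959.184ms=16/7b +244.898ms=2/7b
4) 2204.082ms=18/7b +244.898ms=2/7b
5) 2448.98ms=20/7b +244.898ms=2/7b
6) 2693.878ms=22/7b +244.898ms=2/7b
7) 2938.776ms=24/7b +244.898ms=2/7b
8) 3183.673ms=26/7b +244.898ms=2/7b
9) 3428.571ms=4b +489.796ms=4/7b
10) 3918.367ms=32/7b +489.796ms=4/7b
11) 4408.163ms=36/7b +489.796ms=4/7b
12) 4897.959ms=40/7b +489.796ms=4/7b
13) 5387.755ms=44/7b +489.796ms=4/7b
14) 5877.551ms=48/7b +489.796ms=4/7b
15) 6367.347ms=52/7b +489.796ms=4/7b
Σ=8b of 8 (70bpm 4/4) — PASS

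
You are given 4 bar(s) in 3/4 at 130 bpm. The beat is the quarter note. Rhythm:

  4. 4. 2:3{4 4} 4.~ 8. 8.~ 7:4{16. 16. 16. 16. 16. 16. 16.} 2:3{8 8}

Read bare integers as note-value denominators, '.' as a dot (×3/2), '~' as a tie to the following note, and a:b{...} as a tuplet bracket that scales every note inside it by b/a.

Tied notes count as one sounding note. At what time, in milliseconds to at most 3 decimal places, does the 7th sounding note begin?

note 7 onset = 129/14b = 4252.747ms

1. 0.0ms @ 0 + 692.308ms (3/2)
2. 692.308ms @ 3/2 + 692.308ms (3/2)
3. 1384.615ms @ 3 + 692.308ms (3/2)
4. 2076.923ms @ 9/2 + 692.308ms (3/2)
5. 2769.231ms @ 6 + 1038.462ms (9/4)
6. 3807.692ms @ 33/4 + 445.055ms (27/28)
7. 4252.747ms @ 129/14 + 98.901ms (3/14)
8. 4351.648ms @ 66/7 + 98.901ms (3/14)
9. 4450.549ms @ 135/14 + 98.901ms (3/14)
10. 4549.451ms @ 69/7 + 98.901ms (3/14)
11. 4648.352ms @ 141/14 + 98.901ms (3/14)
12. 4747.253ms @ 72/7 + 98.901ms (3/14)
13. 4846.154ms @ 21/2 + 346.154ms (3/4)
14. 5192.308ms @ 45/4 + 346.154ms (3/4)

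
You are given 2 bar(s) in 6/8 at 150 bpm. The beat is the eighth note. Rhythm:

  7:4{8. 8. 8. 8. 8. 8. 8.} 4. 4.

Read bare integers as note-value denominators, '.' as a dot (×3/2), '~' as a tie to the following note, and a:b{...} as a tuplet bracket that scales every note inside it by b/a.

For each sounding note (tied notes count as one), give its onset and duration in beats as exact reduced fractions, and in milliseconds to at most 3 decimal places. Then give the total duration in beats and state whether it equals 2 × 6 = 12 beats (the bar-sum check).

1) 0.0ms=0b +342.857ms=6/7b
2) 342.857ms=6/7b +342.857ms=6/7b
3) 685.714ms=12/7b +342.857ms=6/7b
4) 1028.571ms=18/7b +342.857ms=6/7b
5) 1371.429ms=24/7b +342.857ms=6/7b
6) 1714.286ms=30/7b +342.857ms=6/7b
7) 2057.143ms=36/7b +342.857ms=6/7b
8) 2400.0ms=6b +1200.0ms=3b
9) 3600.0ms=9b +1200.0ms=3b
Σ=12b of 12 (150bpm 6/8) — PASS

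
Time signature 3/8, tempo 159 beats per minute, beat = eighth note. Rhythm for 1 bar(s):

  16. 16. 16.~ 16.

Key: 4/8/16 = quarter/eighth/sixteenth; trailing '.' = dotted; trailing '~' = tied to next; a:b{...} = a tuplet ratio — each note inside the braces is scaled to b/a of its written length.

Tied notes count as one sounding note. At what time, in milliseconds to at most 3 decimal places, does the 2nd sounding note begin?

1. 0.0ms @ 0 + 283.019ms (3/4)
2. 283.019ms @ 3/4 + 283.019ms (3/4)
3. 566.038ms @ 3/2 + 566.038ms (3/2)

note 2 onset = 3/4b = 283.019ms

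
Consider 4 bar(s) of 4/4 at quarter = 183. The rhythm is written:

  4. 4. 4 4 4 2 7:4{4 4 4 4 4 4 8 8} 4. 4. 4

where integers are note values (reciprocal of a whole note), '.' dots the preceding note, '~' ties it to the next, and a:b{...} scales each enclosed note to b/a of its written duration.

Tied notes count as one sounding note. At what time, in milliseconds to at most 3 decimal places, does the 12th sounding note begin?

1. 0.0ms @ 0 + 491.803ms (3/2)
2. 491.803ms @ 3/2 + 491.803ms (3/2)
3. 983.607ms @ 3 + 327.869ms (1)
4. 1311.475ms @ 4 + 327.869ms (1)
5. 1639.344ms @ 5 + 327.869ms (1)
6. 1967.213ms @ 6 + 655.738ms (2)
7. 2622.951ms @ 8 + 187.354ms (4/7)
8. 2810.304ms @ 60/7 + 187.354ms (4/7)
9. 2997.658ms @ 64/7 + 187.354ms (4/7)
10. 3185.012ms @ 68/7 + 187.354ms (4/7)
11. 3372.365ms @ 72/7 + 187.354ms (4/7)
12. 3559.719ms @ 76/7 + 187.354ms (4/7)
13. 3747.073ms @ 80/7 + 93.677ms (2/7)
14. 3840.749ms @ 82/7 + 93.677ms (2/7)
15. 3934.426ms @ 12 + 491.803ms (3/2)
16. 4426.23ms @ 27/2 + 491.803ms (3/2)
17. 4918.033ms @ 15 + 327.869ms (1)

note 12 onset = 76/7b = 3559.719ms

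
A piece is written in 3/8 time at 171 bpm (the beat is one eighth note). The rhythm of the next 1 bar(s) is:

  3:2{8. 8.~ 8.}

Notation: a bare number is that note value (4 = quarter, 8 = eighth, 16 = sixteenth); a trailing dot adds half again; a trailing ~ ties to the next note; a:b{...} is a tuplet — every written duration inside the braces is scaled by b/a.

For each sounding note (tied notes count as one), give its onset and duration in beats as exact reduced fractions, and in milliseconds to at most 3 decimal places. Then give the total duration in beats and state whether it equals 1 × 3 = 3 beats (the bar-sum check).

1) 0.0ms=0b +350.877ms=1b
2) 350.877ms=1b +701.754ms=2b
Σ=3b of 3 (171bpm 3/8) — PASS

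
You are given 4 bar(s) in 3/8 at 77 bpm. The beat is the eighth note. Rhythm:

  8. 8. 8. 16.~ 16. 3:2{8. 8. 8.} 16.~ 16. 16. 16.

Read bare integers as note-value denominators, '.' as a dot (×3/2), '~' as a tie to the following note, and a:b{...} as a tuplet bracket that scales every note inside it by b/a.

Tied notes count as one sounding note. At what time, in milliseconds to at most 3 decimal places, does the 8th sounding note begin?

1. 0.0ms @ 0 + 1168.831ms (3/2)
2. 1168.831ms @ 3/2 + 1168.831ms (3/2)
3. 2337.662ms @ 3 + 1168.831ms (3/2)
4. 3506.494ms @ 9/2 + 1168.831ms (3/2)
5. 4675.325ms @ 6 + 779.221ms (1)
6. 5454.545ms @ 7 + 779.221ms (1)
7. 6233.766ms @ 8 + 779.221ms (1)
8. 7012.987ms @ 9 + 1168.831ms (3/2)
9. 8181.818ms @ 21/2 + 584.416ms (3/4)
10. 8766.234ms @ 45/4 + 584.416ms (3/4)

note 8 onset = 9b = 7012.987ms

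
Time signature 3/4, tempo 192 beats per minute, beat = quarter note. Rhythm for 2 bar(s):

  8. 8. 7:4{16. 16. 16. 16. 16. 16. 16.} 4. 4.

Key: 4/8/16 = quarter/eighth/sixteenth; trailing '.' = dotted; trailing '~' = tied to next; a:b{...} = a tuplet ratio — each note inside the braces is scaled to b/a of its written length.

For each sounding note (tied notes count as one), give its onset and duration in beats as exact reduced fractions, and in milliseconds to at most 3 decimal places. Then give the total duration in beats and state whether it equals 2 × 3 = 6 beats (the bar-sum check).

1) 0.0ms=0b +234.375ms=3/4b
2) 234.375ms=3/4b +234.375ms=3/4b
3) 468.75ms=3/2b +66.964ms=3/14b
4) 535.714ms=12/7b +66.964ms=3/14b
5) 602.679ms=27/14b +66.964ms=3/14b
6) 669.643ms=15/7b +66.964ms=3/14b
7) 736.607ms=33/14b +66.964ms=3/14b
8) 803.571ms=18/7b +66.964ms=3/14b
9) 870.536ms=39/14b +66.964ms=3/14b
10) 937.5ms=3b +468.75ms=3/2b
11) 1406.25ms=9/2b +468.75ms=3/2b
Σ=6b of 6 (192bpm 3/4) — PASS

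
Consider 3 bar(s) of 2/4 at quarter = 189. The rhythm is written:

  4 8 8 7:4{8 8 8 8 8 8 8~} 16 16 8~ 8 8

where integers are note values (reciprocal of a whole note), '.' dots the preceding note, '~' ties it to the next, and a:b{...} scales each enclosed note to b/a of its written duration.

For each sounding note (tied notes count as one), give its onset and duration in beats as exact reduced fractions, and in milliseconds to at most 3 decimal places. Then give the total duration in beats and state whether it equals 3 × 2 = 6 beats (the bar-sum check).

1) 0.0ms=0b +317.46ms=1b
2) 317.46ms=1b +158.73ms=1/2b
3) 476.19ms=3/2b +158.73ms=1/2b
4) 634.921ms=2b +90.703ms=2/7b
5) 725.624ms=16/7b +90.703ms=2/7b
6) 816.327ms=18/7b +90.703ms=2/7b
7) 907.029ms=20/7b +90.703ms=2/7b
8) 997.732ms=22/7b +90.703ms=2/7b
9) 1088.435ms=24/7b +90.703ms=2/7b
10) 1179.138ms=26/7b +170.068ms=15/28b
11) 1349.206ms=17/4b +79.365ms=1/4b
12) 1428.571ms=9/2b +317.46ms=1b
13) 1746.032ms=11/2b +158.73ms=1/2b
Σ=6b of 6 (189bpm 2/4) — PASS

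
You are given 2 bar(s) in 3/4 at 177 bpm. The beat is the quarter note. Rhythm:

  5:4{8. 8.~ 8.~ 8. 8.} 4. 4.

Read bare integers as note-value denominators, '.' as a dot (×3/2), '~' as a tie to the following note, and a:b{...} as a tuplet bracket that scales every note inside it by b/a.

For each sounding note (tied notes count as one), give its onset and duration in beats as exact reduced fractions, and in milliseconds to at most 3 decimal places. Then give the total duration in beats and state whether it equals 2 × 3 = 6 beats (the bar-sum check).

1) 0.0ms=0b +203.39ms=3/5b
2) 203.39ms=3/5b +610.169ms=9/5b
3) 813.559ms=12/5b +203.39ms=3/5b
4) 1016.949ms=3b +508.475ms=3/2b
5) 1525.424ms=9/2b +508.475ms=3/2b
Σ=6b of 6 (177bpm 3/4) — PASS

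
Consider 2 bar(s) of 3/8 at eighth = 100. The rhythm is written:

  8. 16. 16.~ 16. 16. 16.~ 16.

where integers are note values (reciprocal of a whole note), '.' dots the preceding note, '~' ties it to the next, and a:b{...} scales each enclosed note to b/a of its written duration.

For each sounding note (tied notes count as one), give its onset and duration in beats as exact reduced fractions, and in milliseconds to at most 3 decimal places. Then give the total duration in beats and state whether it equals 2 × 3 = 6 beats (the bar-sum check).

1) 0.0ms=0b +900.0ms=3/2b
2) 900.0ms=3/2b +450.0ms=3/4b
3) 1350.0ms=9/4b +900.0ms=3/2b
4) 2250.0ms=15/4b +450.0ms=3/4b
5) 2700.0ms=9/2b +900.0ms=3/2b
Σ=6b of 6 (100bpm 3/8) — PASS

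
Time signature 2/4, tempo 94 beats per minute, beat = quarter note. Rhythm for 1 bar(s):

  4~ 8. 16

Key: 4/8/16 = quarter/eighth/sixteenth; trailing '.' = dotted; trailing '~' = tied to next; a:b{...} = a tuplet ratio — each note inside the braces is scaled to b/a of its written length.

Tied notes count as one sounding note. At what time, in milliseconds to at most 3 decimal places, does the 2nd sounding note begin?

note 2 onset = 7/4b = 1117.021ms

1. 0.0ms @ 0 + 1117.021ms (7/4)
2. 1117.021ms @ 7/4 + 159.574ms (1/4)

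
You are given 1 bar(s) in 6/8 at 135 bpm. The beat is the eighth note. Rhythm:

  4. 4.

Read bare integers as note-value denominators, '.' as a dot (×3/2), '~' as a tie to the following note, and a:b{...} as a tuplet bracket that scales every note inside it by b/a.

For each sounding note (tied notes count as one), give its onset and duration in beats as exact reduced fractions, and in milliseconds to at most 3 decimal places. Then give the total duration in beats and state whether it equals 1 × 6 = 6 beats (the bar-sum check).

1) 0.0ms=0b +1333.333ms=3b
2) 1333.333ms=3b +1333.333ms=3b
Σ=6b of 6 (135bpm 6/8) — PASS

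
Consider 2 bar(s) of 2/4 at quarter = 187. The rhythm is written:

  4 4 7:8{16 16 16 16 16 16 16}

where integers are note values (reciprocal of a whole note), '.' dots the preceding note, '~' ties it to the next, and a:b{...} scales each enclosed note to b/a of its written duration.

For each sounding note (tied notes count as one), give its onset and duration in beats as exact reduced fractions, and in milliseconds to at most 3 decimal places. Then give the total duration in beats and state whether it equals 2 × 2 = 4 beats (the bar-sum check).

1) 0.0ms=0b +320.856ms=1b
2) 320.856ms=1b +320.856ms=1b
3) 641.711ms=2b +91.673ms=2/7b
4) 733.384ms=16/7b +91.673ms=2/7b
5) 825.057ms=18/7b +91.673ms=2/7b
6) 916.73ms=20/7b +91.673ms=2/7b
7) 1008.403ms=22/7b +91.673ms=2/7b
8) 1100.076ms=24/7b +91.673ms=2/7b
9) 1191.749ms=26/7b +91.673ms=2/7b
Σ=4b of 4 (187bpm 2/4) — PASS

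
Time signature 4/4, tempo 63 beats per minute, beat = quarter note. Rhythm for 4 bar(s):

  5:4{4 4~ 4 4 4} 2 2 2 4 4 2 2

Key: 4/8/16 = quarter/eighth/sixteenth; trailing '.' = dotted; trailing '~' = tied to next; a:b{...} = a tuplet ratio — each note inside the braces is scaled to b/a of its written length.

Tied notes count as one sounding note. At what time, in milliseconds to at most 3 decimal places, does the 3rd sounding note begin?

note 3 onset = 12/5b = 2285.714ms

1. 0.0ms @ 0 + 761.905ms (4/5)
2. 761.905ms @ 4/5 + 1523.81ms (8/5)
3. 2285.714ms @ 12/5 + 761.905ms (4/5)
4. 3047.619ms @ 16/5 + 761.905ms (4/5)
5. 3809.524ms @ 4 + 1904.762ms (2)
6. 5714.286ms @ 6 + 1904.762ms (2)
7. 7619.048ms @ 8 + 1904.762ms (2)
8. 9523.81ms @ 10 + 952.381ms (1)
9. 10476.19ms @ 11 + 952.381ms (1)
10. 11428.571ms @ 12 + 1904.762ms (2)
11. 13333.333ms @ 14 + 1904.762ms (2)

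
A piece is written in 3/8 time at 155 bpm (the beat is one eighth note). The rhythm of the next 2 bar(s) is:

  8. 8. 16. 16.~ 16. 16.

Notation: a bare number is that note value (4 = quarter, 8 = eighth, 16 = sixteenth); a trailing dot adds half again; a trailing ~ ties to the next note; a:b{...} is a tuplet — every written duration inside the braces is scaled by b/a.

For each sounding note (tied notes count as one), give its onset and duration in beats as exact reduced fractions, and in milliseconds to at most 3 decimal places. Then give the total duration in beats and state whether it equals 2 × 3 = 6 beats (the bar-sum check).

1) 0.0ms=0b +580.645ms=3/2b
2) 580.645ms=3/2b +580.645ms=3/2b
3) 1161.29ms=3b +290.323ms=3/4b
4) 1451.613ms=15/4b +580.645ms=3/2b
5) 2032.258ms=21/4b +290.323ms=3/4b
Σ=6b of 6 (155bpm 3/8) — PASS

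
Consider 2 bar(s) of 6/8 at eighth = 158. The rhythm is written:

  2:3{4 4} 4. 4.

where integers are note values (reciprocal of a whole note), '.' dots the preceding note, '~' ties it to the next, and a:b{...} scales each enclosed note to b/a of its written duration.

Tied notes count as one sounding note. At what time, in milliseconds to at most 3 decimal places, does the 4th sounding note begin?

note 4 onset = 9b = 3417.722ms

1. 0.0ms @ 0 + 1139.241ms (3)
2. 1139.241ms @ 3 + 1139.241ms (3)
3. 2278.481ms @ 6 + 1139.241ms (3)
4. 3417.722ms @ 9 + 1139.241ms (3)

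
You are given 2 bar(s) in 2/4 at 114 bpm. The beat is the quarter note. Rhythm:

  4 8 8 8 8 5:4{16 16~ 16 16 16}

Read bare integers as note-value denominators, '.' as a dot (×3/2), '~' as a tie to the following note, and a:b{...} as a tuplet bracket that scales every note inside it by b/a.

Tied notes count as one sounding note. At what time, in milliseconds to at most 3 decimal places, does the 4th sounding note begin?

1. 0.0ms @ 0 + 526.316ms (1)
2. 526.316ms @ 1 + 263.158ms (1/2)
3. 789.474ms @ 3/2 + 263.158ms (1/2)
4. 1052.632ms @ 2 + 263.158ms (1/2)
5. 1315.789ms @ 5/2 + 263.158ms (1/2)
6. 1578.947ms @ 3 + 105.263ms (1/5)
7. 1684.211ms @ 16/5 + 210.526ms (2/5)
8. 1894.737ms @ 18/5 + 105.263ms (1/5)
9. 2000.0ms @ 19/5 + 105.263ms (1/5)

note 4 onset = 2b = 1052.632ms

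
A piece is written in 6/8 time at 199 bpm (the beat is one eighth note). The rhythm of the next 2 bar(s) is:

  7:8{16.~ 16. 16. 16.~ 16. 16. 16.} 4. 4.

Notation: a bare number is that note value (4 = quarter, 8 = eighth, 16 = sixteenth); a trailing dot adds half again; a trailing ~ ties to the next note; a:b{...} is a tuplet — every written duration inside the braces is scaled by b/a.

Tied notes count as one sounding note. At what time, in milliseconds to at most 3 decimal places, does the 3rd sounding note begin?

note 3 onset = 18/7b = 775.305ms

1. 0.0ms @ 0 + 516.87ms (12/7)
2. 516.87ms @ 12/7 + 258.435ms (6/7)
3. 775.305ms @ 18/7 + 516.87ms (12/7)
4. 1292.175ms @ 30/7 + 258.435ms (6/7)
5. 1550.61ms @ 36/7 + 258.435ms (6/7)
6. 1809.045ms @ 6 + 904.523ms (3)
7. 2713.568ms @ 9 + 904.523ms (3)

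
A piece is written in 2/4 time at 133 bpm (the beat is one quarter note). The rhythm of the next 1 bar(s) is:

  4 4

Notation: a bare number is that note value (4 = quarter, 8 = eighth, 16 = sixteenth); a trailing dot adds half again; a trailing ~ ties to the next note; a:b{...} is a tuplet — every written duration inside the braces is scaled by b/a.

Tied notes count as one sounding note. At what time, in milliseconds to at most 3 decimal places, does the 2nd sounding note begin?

1. 0.0ms @ 0 + 451.128ms (1)
2. 451.128ms @ 1 + 451.128ms (1)

note 2 onset = 1b = 451.128ms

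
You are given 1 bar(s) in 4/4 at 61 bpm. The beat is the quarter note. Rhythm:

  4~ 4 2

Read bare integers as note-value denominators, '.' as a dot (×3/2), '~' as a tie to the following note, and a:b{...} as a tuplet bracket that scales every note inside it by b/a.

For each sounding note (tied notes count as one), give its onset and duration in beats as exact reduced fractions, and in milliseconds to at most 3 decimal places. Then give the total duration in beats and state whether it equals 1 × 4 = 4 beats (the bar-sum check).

1) 0.0ms=0b +1967.213ms=2b
2) 1967.213ms=2b +1967.213ms=2b
Σ=4b of 4 (61bpm 4/4) — PASS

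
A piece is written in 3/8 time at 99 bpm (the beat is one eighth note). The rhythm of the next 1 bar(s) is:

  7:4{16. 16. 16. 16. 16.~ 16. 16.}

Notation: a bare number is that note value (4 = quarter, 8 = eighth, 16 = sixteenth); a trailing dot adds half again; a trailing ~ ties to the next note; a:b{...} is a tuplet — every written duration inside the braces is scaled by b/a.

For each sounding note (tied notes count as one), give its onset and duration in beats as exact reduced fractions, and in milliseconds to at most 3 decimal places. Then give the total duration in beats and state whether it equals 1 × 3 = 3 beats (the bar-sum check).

1) 0.0ms=0b +259.74ms=3/7b
2) 259.74ms=3/7b +259.74ms=3/7b
3) 519.481ms=6/7b +259.74ms=3/7b
4) 779.221ms=9/7b +259.74ms=3/7b
5) 1038.961ms=12/7b +519.481ms=6/7b
6) 1558.442ms=18/7b +259.74ms=3/7b
Σ=3b of 3 (99bpm 3/8) — PASS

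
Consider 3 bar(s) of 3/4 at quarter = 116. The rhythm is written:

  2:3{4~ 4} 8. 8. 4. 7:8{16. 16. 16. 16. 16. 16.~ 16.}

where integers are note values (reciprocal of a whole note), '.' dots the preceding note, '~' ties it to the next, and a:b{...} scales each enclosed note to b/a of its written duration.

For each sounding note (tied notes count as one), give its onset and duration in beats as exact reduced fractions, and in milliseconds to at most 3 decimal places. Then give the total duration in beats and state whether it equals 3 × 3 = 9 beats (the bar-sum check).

1) 0.0ms=0b +1551.724ms=3b
2) 1551.724ms=3b +387.931ms=3/4b
3) 1939.655ms=15/4b +387.931ms=3/4b
4) 2327.586ms=9/2b +775.862ms=3/2b
5) 3103.448ms=6b +221.675ms=3/7b
6) 3325.123ms=45/7b +221.675ms=3/7b
7) 3546.798ms=48/7b +221.675ms=3/7b
8) 3768.473ms=51/7b +221.675ms=3/7b
9) 3990.148ms=54/7b +221.675ms=3/7b
10) 4211.823ms=57/7b +443.35ms=6/7b
Σ=9b of 9 (116bpm 3/4) — PASS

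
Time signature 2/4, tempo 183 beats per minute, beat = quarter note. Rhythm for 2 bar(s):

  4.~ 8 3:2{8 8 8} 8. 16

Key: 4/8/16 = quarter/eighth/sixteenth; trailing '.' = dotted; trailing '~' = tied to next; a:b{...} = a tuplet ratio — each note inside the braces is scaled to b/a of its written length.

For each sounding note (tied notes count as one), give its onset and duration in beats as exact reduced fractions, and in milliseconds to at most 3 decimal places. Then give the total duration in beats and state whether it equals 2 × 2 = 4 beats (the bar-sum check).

1) 0.0ms=0b +655.738ms=2b
2) 655.738ms=2b +109.29ms=1/3b
3) 765.027ms=7/3b +109.29ms=1/3b
4) 874.317ms=8/3b +109.29ms=1/3b
5) 983.607ms=3b +245.902ms=3/4b
6) 1229.508ms=15/4b +81.967ms=1/4b
Σ=4b of 4 (183bpm 2/4) — PASS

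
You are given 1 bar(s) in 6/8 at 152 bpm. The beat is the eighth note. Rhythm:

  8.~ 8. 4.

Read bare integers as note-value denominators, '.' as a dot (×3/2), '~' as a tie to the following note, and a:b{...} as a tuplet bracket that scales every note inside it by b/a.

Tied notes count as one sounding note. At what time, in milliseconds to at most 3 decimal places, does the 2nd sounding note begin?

1. 0.0ms @ 0 + 1184.211ms (3)
2. 1184.211ms @ 3 + 1184.211ms (3)

note 2 onset = 3b = 1184.211ms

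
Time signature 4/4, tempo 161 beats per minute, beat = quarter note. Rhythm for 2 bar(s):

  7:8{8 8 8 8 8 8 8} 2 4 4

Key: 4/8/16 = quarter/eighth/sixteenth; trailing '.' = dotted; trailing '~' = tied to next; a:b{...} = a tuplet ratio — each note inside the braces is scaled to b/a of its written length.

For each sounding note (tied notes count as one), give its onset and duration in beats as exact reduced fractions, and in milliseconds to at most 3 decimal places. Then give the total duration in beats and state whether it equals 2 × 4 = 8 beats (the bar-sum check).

1) 0.0ms=0b +212.955ms=4/7b
2) 212.955ms=4/7b +212.955ms=4/7b
3) 425.909ms=8/7b +212.955ms=4/7b
4) 638.864ms=12/7b +212.955ms=4/7b
5) 851.819ms=16/7b +212.955ms=4/7b
6) 1064.774ms=20/7b +212.955ms=4/7b
7) 1277.728ms=24/7b +212.955ms=4/7b
8) 1490.683ms=4b +745.342ms=2b
9) 2236.025ms=6b +372.671ms=1b
10) 2608.696ms=7b +372.671ms=1b
Σ=8b of 8 (161bpm 4/4) — PASS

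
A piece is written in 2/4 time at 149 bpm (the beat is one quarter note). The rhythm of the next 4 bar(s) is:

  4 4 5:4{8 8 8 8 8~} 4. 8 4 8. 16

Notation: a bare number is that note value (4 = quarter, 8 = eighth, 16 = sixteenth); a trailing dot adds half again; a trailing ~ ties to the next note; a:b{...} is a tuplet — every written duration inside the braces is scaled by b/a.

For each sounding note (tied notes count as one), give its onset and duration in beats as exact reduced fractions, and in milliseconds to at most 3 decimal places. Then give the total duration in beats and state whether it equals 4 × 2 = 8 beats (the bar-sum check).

1) 0.0ms=0b +402.685ms=1b
2) 402.685ms=1b +402.685ms=1b
3) 805.369ms=2b +161.074ms=2/5b
4) 966.443ms=12/5b +161.074ms=2/5b
5) 1127.517ms=14/5b +161.074ms=2/5b
6) 1288.591ms=16/5b +161.074ms=2/5b
7) 1449.664ms=18/5b +765.101ms=19/10b
8) 2214.765ms=11/2b +201.342ms=1/2b
9) 2416.107ms=6b +402.685ms=1b
10) 2818.792ms=7b +302.013ms=3/4b
11) 3120.805ms=31/4b +100.671ms=1/4b
Σ=8b of 8 (149bpm 2/4) — PASS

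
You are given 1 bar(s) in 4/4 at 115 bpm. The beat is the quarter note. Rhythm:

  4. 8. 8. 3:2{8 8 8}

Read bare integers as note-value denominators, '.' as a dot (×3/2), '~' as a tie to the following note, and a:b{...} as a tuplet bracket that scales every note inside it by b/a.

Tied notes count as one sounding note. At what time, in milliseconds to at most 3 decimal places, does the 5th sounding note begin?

1. 0.0ms @ 0 + 782.609ms (3/2)
2. 782.609ms @ 3/2 + 391.304ms (3/4)
3. 1173.913ms @ 9/4 + 391.304ms (3/4)
4. 1565.217ms @ 3 + 173.913ms (1/3)
5. 1739.13ms @ 10/3 + 173.913ms (1/3)
6. 1913.043ms @ 11/3 + 173.913ms (1/3)

note 5 onset = 10/3b = 1739.13ms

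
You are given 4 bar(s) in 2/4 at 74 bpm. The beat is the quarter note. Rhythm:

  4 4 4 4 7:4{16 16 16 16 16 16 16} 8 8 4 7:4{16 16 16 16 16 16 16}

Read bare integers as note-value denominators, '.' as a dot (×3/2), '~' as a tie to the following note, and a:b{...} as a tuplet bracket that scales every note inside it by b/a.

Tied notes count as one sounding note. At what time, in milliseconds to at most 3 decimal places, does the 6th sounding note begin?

note 6 onset = 29/7b = 3359.073ms

1. 0.0ms @ 0 + 810.811ms (1)
2. 810.811ms @ 1 + 810.811ms (1)
3. 1621.622ms @ 2 + 810.811ms (1)
4. 2432.432ms @ 3 + 810.811ms (1)
5. 3243.243ms @ 4 + 115.83ms (1/7)
6. 3359.073ms @ 29/7 + 115.83ms (1/7)
7. 3474.903ms @ 30/7 + 115.83ms (1/7)
8. 3590.734ms @ 31/7 + 115.83ms (1/7)
9. 3706.564ms @ 32/7 + 115.83ms (1/7)
10. 3822.394ms @ 33/7 + 115.83ms (1/7)
11. 3938.224ms @ 34/7 + 115.83ms (1/7)
12. 4054.054ms @ 5 + 405.405ms (1/2)
13. 4459.459ms @ 11/2 + 405.405ms (1/2)
14. 4864.865ms @ 6 + 810.811ms (1)
15. 5675.676ms @ 7 + 115.83ms (1/7)
16. 5791.506ms @ 50/7 + 115.83ms (1/7)
17. 5907.336ms @ 51/7 + 115.83ms (1/7)
18. 6023.166ms @ 52/7 + 115.83ms (1/7)
19. 6138.996ms @ 53/7 + 115.83ms (1/7)
20. 6254.826ms @ 54/7 + 115.83ms (1/7)
21. 6370.656ms @ 55/7 + 115.83ms (1/7)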